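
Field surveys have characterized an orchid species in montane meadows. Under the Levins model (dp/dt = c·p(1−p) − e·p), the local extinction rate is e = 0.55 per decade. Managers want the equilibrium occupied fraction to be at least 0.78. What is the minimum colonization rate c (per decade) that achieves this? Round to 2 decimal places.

2.50

p* = 1 − e/c ≥ 0.78 requires e/c ≤ 0.2200, i.e. c ≥ e/0.2200.
c_min = 0.55/0.2200 = 2.5000.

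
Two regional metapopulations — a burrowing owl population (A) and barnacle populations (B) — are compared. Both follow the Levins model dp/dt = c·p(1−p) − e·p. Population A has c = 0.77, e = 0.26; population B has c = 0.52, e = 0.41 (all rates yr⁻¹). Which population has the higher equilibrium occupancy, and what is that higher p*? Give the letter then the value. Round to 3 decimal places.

A, 0.662

A: p*_A = 1 − 0.26/0.77 = 0.6623.
B: p*_B = 1 − 0.41/0.52 = 0.2115.
A is higher at 0.6623.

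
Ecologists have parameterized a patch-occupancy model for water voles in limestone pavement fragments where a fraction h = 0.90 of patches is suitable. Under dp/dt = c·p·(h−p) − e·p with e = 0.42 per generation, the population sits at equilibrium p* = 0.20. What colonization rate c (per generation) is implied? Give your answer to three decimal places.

0.600

At equilibrium c(h−p*) = e, so c = e/(h−p*).
c = 0.42/(0.90 − 0.20) = 0.42/0.7000 = 0.6000.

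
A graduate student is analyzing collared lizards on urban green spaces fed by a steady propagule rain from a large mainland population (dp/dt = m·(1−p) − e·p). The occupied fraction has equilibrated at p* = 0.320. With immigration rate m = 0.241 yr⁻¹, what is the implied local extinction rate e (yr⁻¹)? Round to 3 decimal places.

0.512

At equilibrium m(1−p*) = e·p*, so e = m(1−p*)/p*.
e = 0.241 × 0.6800 / 0.320 = 0.5121.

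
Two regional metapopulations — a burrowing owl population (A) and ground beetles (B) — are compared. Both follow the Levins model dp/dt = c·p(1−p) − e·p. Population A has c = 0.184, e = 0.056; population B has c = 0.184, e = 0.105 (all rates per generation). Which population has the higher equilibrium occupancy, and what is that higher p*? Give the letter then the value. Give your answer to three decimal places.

A, 0.696

A: p*_A = 1 − 0.056/0.184 = 0.6957.
B: p*_B = 1 − 0.105/0.184 = 0.4293.
A is higher at 0.6957.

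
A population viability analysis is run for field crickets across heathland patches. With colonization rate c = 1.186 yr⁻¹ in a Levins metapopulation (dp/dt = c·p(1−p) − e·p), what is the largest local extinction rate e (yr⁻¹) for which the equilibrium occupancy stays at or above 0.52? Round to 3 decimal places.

1 − e/c ≥ 0.52 ⇒ e ≤ c(1 − 0.52) = 1.186 × 0.4800.
e_max = 0.5693.

0.569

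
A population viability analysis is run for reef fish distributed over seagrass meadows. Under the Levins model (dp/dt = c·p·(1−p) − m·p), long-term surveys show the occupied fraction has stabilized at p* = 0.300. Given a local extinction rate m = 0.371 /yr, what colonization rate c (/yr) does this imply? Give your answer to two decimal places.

At equilibrium c(1−p*) = m, so c = m/(1−p*).
c = 0.371/(1 − 0.300) = 0.371/0.7000 = 0.5300.

0.53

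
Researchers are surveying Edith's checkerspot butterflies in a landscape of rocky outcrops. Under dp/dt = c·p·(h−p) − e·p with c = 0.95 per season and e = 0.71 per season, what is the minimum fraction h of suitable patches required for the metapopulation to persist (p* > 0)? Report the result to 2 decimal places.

p* = h − e/c is positive only when h > e/c.
h_min = e/c = 0.71/0.95 = 0.7474.

0.75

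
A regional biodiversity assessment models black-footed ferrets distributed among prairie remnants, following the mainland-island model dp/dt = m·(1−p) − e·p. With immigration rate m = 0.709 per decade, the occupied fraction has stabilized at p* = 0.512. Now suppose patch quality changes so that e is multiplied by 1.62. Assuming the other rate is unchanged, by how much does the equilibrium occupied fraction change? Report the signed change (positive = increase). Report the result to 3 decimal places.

-0.119

Balance m(1−p*) = e·p* gives e = m(1−p*)/p* = 0.709×0.48800/0.51200 = 0.67577.
New p* = m/(m+e) = 0.70900/(0.70900+1.09475) = 0.39307.
Δp* = 0.39307 − 0.51200 = -0.11893.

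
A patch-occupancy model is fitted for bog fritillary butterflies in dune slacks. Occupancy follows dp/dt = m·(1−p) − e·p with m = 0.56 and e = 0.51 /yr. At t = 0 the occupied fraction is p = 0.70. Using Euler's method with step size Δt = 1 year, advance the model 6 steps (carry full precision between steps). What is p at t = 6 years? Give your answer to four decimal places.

Update rule: p ← p + [m·(1−p) − e·p]·Δt with Δt = 1.
step 1: Δp = -0.18900, p = 0.51100
step 2: Δp = +0.01323, p = 0.52423
step 3: Δp = -0.00093, p = 0.52330
step 4: Δp = +0.00006, p = 0.52337
step 5: Δp = -0.00000, p = 0.52336
step 6: Δp = +0.00000, p = 0.52336

0.5234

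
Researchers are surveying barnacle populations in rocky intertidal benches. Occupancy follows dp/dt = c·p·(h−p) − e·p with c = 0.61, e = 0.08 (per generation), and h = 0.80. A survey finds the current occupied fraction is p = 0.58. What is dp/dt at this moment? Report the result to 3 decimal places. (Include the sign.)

Colonization term: c·p·(h−p) = 0.61×0.58×0.2200 = 0.07784.
Extinction term: e·p = 0.04640.
dp/dt = 0.07784 − 0.04640 = 0.03144.

0.031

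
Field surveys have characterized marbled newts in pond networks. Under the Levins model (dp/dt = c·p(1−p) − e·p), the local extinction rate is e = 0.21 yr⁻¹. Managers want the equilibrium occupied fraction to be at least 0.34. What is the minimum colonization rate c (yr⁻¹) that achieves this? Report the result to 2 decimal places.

p* = 1 − e/c ≥ 0.34 requires e/c ≤ 0.6600, i.e. c ≥ e/0.6600.
c_min = 0.21/0.6600 = 0.3182.

0.32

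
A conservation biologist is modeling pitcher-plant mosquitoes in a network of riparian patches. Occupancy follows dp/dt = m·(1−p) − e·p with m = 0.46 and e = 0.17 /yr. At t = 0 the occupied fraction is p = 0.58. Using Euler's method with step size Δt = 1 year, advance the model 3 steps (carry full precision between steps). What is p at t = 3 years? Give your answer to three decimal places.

Update rule: p ← p + [m·(1−p) − e·p]·Δt with Δt = 1.
p: 0.58000 → 0.67460  (Δp = +0.09460)
p: 0.67460 → 0.70960  (Δp = +0.03500)
p: 0.70960 → 0.72255  (Δp = +0.01295)

0.723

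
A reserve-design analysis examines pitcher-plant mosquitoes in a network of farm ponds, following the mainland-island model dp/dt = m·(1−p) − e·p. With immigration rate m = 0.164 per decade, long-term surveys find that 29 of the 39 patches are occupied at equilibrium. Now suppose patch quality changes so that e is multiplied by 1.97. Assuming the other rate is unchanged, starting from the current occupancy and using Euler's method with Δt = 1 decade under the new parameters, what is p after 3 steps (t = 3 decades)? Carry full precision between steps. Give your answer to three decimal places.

Observed p* = 29/39 = 0.74359.
Balance m(1−p*) = e·p* gives e = m(1−p*)/p* = 0.164×0.25641/0.74359 = 0.05655.
Starting from p₀ = 0.74359; update p ← p + (dp/dt)·Δt with the new parameters.
p: 0.74359 → 0.70280  (Δp = -0.04079)
p: 0.70280 → 0.67324  (Δp = -0.02956)
p: 0.67324 → 0.65183  (Δp = -0.02142)

0.652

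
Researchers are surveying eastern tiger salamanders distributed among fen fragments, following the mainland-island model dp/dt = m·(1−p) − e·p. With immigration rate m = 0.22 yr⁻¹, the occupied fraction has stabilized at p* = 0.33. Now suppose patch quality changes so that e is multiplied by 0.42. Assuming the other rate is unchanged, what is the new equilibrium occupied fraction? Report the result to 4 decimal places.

0.5397

Balance m(1−p*) = e·p* gives e = m(1−p*)/p* = 0.22×0.67000/0.33000 = 0.44667.
New p* = m/(m+e) = 0.22000/(0.22000+0.18760) = 0.53974.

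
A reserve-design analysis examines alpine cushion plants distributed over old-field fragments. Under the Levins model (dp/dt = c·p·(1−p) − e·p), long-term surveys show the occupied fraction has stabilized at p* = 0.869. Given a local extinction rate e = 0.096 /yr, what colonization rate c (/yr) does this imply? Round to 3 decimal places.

0.733

At equilibrium c(1−p*) = e, so c = e/(1−p*).
c = 0.096/(1 − 0.869) = 0.096/0.1310 = 0.7328.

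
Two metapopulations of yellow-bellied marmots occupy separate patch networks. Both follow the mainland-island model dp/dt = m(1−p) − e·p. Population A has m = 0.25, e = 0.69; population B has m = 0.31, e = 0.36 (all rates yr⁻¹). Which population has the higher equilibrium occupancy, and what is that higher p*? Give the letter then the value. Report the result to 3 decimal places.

B, 0.463

A: p*_A = m/(m+e) = 0.25/0.9400 = 0.2660.
B: p*_B = 0.31/0.6700 = 0.4627.
B is higher at 0.4627.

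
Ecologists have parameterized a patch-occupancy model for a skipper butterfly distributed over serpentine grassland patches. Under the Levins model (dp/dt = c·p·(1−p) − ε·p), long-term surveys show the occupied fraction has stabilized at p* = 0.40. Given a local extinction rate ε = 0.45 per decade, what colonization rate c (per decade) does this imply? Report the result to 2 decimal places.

0.75

At equilibrium c(1−p*) = ε, so c = ε/(1−p*).
c = 0.45/(1 − 0.40) = 0.45/0.6000 = 0.7500.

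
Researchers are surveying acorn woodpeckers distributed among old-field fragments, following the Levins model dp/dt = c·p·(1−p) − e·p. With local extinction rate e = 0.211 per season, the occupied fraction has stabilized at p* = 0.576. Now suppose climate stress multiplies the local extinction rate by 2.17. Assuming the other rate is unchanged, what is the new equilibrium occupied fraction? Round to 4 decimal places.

Balance c(1−p*) = e gives c = e/(1 − 0.57600) = 0.211/0.42400 = 0.49764.
New p* = 1 − e/c = 1 − 0.45787/0.49764 = 0.07992.

0.0799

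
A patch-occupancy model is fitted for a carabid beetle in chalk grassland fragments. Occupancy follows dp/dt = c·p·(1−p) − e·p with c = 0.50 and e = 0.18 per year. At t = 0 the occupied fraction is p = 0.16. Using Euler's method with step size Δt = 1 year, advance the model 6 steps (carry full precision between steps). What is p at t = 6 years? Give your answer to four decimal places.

0.4407

Update rule: p ← p + [c·p·(1−p) − e·p]·Δt with Δt = 1.
  1  |  dp/dt·Δt = +0.038400  |  p_1 = 0.198400
  2  |  dp/dt·Δt = +0.043807  |  p_2 = 0.242207
  3  |  dp/dt·Δt = +0.048174  |  p_3 = 0.290381
  4  |  dp/dt·Δt = +0.050761  |  p_4 = 0.341142
  5  |  dp/dt·Δt = +0.050977  |  p_5 = 0.392119
  6  |  dp/dt·Δt = +0.048599  |  p_6 = 0.440718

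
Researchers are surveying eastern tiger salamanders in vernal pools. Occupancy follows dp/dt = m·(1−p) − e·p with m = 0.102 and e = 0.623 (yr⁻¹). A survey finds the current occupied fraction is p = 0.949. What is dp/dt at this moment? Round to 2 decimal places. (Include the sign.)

-0.59

Colonization term: m·(1−p) = 0.102×0.0510 = 0.00520.
Extinction term: e·p = 0.59123.
dp/dt = 0.00520 − 0.59123 = -0.58602.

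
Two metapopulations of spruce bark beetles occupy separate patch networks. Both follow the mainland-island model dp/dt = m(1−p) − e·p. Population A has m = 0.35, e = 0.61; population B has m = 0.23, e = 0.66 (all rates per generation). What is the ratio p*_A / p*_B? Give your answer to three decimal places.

1.411

A: p*_A = m/(m+e) = 0.35/0.9600 = 0.3646.
B: p*_B = 0.23/0.8900 = 0.2584.
p*_A / p*_B = 0.3646/0.2584 = 1.4108.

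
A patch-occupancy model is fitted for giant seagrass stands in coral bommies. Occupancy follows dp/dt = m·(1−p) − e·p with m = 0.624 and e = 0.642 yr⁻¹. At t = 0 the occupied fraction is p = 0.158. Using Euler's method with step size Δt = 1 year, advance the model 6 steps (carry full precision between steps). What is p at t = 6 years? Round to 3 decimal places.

0.493

Update rule: p ← p + [m·(1−p) − e·p]·Δt with Δt = 1.
  1  |  dp/dt·Δt = +0.423972  |  p_1 = 0.581972
  2  |  dp/dt·Δt = -0.112777  |  p_2 = 0.469195
  3  |  dp/dt·Δt = +0.029999  |  p_3 = 0.499194
  4  |  dp/dt·Δt = -0.007980  |  p_4 = 0.491214
  5  |  dp/dt·Δt = +0.002123  |  p_5 = 0.493337
  6  |  dp/dt·Δt = -0.000565  |  p_6 = 0.492772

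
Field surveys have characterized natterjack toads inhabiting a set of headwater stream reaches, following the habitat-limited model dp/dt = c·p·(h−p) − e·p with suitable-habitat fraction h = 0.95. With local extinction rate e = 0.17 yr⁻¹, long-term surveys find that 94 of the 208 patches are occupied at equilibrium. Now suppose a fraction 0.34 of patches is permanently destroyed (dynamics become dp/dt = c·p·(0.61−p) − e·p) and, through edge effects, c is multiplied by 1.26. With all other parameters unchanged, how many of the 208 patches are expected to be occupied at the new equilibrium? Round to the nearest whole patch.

45

Observed p* = 94/208 = 0.45192.
Balance c(h−p*) = e gives c = e/(0.95 − 0.45192) = 0.17/0.49808 = 0.34131.
New p* = 0.61 − e/c = 0.61 − 0.17000/0.43005 = 0.21470.
Expected occupied = 208 × 0.21470 = 44.66 ≈ 45.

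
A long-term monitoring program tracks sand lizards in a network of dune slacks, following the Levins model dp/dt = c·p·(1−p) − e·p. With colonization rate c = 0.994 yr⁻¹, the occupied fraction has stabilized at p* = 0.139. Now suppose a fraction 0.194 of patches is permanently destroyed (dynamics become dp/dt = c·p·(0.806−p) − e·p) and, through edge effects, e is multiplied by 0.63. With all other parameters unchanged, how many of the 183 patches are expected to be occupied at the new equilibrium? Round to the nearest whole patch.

48

Balance c(1−p*) = e gives e = 0.994×(1 − 0.13900) = 0.85583.
New p* = 0.806 − e/c = 0.806 − 0.53917/0.99400 = 0.26358.
Expected occupied = 183 × 0.26358 = 48.24 ≈ 48.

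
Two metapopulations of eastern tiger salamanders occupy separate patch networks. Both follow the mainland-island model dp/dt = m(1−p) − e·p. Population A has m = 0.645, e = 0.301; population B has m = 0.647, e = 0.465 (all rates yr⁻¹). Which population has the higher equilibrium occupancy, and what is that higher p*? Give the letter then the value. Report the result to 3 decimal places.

A: p*_A = m/(m+e) = 0.645/0.9460 = 0.6818.
B: p*_B = 0.647/1.1120 = 0.5818.
A is higher at 0.6818.

A, 0.682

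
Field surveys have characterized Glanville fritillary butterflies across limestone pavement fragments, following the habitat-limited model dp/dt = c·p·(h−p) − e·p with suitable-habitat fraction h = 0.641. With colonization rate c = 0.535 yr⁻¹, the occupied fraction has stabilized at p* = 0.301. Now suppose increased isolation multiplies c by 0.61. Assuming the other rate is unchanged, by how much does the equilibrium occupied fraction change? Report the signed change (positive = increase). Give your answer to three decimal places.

Balance c(h−p*) = e gives e = 0.535×(0.641 − 0.30100) = 0.18190.
New p* = 0.641 − e/c = 0.641 − 0.18190/0.32635 = 0.08362.
Δp* = 0.08362 − 0.30100 = -0.21738.

-0.217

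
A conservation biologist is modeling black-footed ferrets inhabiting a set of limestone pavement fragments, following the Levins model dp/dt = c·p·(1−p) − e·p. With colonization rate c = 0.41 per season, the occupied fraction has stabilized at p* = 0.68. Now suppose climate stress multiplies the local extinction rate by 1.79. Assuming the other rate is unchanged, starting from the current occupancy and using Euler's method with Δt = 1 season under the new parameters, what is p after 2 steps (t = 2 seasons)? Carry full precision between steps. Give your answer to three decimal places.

Balance c(1−p*) = e gives e = 0.41×(1 − 0.68000) = 0.13120.
Starting from p₀ = 0.68000; update p ← p + (dp/dt)·Δt with the new parameters.
p: 0.68000 → 0.60952  (Δp = -0.07048)
p: 0.60952 → 0.56396  (Δp = -0.04556)

0.564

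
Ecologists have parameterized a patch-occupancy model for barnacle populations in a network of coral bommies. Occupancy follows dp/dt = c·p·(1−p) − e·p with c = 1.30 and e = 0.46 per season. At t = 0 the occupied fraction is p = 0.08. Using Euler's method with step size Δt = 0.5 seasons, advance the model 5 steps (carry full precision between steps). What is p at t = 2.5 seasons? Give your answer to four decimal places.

Update rule: p ← p + [c·p·(1−p) − e·p]·Δt with Δt = 0.5.
  1  |  dp/dt·Δt = +0.029440  |  p_1 = 0.109440
  2  |  dp/dt·Δt = +0.038180  |  p_2 = 0.147620
  3  |  dp/dt·Δt = +0.047836  |  p_3 = 0.195455
  4  |  dp/dt·Δt = +0.057259  |  p_4 = 0.252715
  5  |  dp/dt·Δt = +0.064628  |  p_5 = 0.317343

0.3173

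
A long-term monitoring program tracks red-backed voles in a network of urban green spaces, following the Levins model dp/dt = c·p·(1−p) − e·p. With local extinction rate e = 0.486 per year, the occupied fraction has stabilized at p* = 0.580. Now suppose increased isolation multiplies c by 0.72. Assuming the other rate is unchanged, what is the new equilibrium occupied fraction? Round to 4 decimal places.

Balance c(1−p*) = e gives c = e/(1 − 0.58000) = 0.486/0.42000 = 1.15714.
New p* = 1 − e/c = 1 − 0.48600/0.83314 = 0.41666.

0.4167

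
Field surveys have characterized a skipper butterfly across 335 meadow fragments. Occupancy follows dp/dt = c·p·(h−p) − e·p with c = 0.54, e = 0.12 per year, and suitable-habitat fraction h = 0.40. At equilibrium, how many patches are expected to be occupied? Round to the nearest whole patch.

60

p* = h − e/c = 0.40 − 0.2222 = 0.1778.
Expected occupied patches = N × p* = 335 × 0.1778 = 59.56 ≈ 60.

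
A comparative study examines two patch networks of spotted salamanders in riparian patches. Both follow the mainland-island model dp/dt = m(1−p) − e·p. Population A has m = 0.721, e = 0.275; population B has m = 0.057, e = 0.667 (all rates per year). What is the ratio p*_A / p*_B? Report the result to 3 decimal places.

A: p*_A = m/(m+e) = 0.721/0.9960 = 0.7239.
B: p*_B = 0.057/0.7240 = 0.0787.
p*_A / p*_B = 0.7239/0.0787 = 9.1947.

9.195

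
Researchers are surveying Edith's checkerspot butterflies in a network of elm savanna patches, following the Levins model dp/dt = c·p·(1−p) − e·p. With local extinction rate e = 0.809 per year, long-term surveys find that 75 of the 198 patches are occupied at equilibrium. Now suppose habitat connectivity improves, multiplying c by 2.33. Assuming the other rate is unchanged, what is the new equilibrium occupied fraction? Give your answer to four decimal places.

0.7334

Observed p* = 75/198 = 0.37879.
Balance c(1−p*) = e gives c = e/(1 − 0.37879) = 0.809/0.62121 = 1.30230.
New p* = 1 − e/c = 1 − 0.80900/3.03436 = 0.73339.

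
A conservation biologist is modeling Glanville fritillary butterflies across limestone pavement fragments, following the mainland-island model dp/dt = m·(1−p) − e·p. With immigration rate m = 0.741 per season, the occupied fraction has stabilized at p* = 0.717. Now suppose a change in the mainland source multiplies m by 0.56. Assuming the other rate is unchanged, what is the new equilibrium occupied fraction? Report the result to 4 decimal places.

0.5866

Balance m(1−p*) = e·p* gives e = m(1−p*)/p* = 0.741×0.28300/0.71700 = 0.29247.
New p* = m/(m+e) = 0.41496/(0.41496+0.29247) = 0.58657.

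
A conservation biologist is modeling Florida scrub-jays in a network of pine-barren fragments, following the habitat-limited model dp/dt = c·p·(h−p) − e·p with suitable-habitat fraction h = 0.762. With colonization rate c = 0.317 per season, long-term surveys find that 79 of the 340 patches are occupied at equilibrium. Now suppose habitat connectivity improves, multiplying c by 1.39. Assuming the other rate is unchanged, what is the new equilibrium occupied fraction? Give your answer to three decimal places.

Observed p* = 79/340 = 0.23235.
Balance c(h−p*) = e gives e = 0.317×(0.762 − 0.23235) = 0.16790.
New p* = 0.762 − e/c = 0.762 − 0.16790/0.44063 = 0.38095.

0.381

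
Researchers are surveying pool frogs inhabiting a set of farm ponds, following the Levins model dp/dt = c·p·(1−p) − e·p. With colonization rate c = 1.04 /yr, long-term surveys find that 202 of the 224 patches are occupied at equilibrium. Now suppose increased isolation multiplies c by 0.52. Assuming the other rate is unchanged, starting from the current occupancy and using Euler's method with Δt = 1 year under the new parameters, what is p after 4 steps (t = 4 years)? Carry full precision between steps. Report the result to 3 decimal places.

0.819

Observed p* = 202/224 = 0.90179.
Balance c(1−p*) = e gives e = 1.04×(1 − 0.90179) = 0.10214.
Starting from p₀ = 0.90179; update p ← p + (dp/dt)·Δt with the new parameters.
step 1: Δp = -0.04421, p = 0.85757
step 2: Δp = -0.02154, p = 0.83603
step 3: Δp = -0.01126, p = 0.82477
step 4: Δp = -0.00609, p = 0.81869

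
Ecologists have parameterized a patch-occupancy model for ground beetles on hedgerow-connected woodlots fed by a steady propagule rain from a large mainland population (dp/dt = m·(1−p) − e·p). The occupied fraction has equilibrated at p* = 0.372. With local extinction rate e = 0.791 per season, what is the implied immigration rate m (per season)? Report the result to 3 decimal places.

0.469

At equilibrium m(1−p*) = e·p*, so m = e·p*/(1−p*).
m = 0.791 × 0.372 / 0.6280 = 0.2943/0.6280 = 0.4686.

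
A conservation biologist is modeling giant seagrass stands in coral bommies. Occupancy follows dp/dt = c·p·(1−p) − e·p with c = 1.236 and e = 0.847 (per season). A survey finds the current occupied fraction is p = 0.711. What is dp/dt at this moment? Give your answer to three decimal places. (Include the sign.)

Colonization term: c·p·(1−p) = 1.236×0.711×0.2890 = 0.25397.
Extinction term: e·p = 0.60222.
dp/dt = 0.25397 − 0.60222 = -0.34824.

-0.348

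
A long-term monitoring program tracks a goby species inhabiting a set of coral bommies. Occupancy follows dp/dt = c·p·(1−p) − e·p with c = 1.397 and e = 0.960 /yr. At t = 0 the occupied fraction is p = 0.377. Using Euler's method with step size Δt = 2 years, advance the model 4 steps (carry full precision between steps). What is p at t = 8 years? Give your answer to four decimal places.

Update rule: p ← p + [c·p·(1−p) − e·p]·Δt with Δt = 2.
t = 2: p = 0.37700 + (-0.06761) = 0.30939
t = 4: p = 0.30939 + (+0.00296) = 0.31235
t = 6: p = 0.31235 + (+0.00041) = 0.31275
t = 8: p = 0.31275 + (+0.00005) = 0.31281

0.3128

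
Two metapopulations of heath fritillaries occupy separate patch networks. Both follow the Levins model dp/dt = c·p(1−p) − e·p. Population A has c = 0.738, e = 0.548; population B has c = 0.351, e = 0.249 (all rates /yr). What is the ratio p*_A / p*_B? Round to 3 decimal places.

0.886

A: p*_A = 1 − 0.548/0.738 = 0.2575.
B: p*_B = 1 − 0.249/0.351 = 0.2906.
p*_A / p*_B = 0.2575/0.2906 = 0.8859.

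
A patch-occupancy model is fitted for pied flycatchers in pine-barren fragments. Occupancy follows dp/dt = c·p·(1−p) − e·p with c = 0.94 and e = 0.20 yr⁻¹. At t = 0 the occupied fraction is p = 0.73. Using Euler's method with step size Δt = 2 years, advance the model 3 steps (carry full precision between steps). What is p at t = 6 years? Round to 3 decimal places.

Update rule: p ← p + [c·p·(1−p) − e·p]·Δt with Δt = 2.
p: 0.73000 → 0.80855  (Δp = +0.07855)
p: 0.80855 → 0.77615  (Δp = -0.03240)
p: 0.77615 → 0.79232  (Δp = +0.01617)

0.792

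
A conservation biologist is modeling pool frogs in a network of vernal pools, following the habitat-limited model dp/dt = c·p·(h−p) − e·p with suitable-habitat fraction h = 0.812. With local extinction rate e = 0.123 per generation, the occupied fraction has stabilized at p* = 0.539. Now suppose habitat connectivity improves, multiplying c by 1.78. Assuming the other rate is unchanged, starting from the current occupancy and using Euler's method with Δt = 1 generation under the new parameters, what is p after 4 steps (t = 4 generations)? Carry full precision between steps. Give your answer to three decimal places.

Balance c(h−p*) = e gives c = e/(0.812 − 0.53900) = 0.123/0.27300 = 0.45055.
Starting from p₀ = 0.53900; update p ← p + (dp/dt)·Δt with the new parameters.
step 1: Δp = +0.05171, p = 0.59071
step 2: Δp = +0.03218, p = 0.62289
step 3: Δp = +0.01785, p = 0.64074
step 4: Δp = +0.00919, p = 0.64993

0.650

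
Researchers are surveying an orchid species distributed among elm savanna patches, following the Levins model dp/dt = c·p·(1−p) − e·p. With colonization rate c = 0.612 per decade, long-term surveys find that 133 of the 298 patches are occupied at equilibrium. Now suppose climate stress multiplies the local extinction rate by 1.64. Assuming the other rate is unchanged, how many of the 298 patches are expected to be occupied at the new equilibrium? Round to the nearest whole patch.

27

Observed p* = 133/298 = 0.44631.
Balance c(1−p*) = e gives e = 0.612×(1 − 0.44631) = 0.33886.
New p* = 1 − e/c = 1 − 0.55573/0.61200 = 0.09194.
Expected occupied = 298 × 0.09194 = 27.40 ≈ 27.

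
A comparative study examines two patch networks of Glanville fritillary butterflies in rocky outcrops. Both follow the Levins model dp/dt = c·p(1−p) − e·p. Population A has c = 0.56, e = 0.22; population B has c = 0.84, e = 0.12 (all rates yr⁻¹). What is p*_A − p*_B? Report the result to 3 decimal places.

A: p*_A = 1 − 0.22/0.56 = 0.6071.
B: p*_B = 1 − 0.12/0.84 = 0.8571.
p*_A − p*_B = 0.6071 − 0.8571 = -0.2500.

-0.250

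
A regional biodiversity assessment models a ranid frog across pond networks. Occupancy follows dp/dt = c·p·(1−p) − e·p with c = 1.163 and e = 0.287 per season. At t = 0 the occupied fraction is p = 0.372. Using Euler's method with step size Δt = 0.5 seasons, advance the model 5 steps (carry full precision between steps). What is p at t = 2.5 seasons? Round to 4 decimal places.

0.6922

Update rule: p ← p + [c·p·(1−p) − e·p]·Δt with Δt = 0.5.
t = 0.5: p = 0.37200 + (+0.08247) = 0.45447
t = 1: p = 0.45447 + (+0.07895) = 0.53342
t = 1.5: p = 0.53342 + (+0.06818) = 0.60160
t = 2: p = 0.60160 + (+0.05304) = 0.65464
t = 2.5: p = 0.65464 + (+0.03753) = 0.69217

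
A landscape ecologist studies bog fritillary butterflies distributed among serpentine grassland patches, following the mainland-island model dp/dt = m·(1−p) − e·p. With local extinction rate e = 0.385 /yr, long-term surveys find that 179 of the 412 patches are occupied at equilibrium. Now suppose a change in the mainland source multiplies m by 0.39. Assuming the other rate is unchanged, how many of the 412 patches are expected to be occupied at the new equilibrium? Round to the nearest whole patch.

Observed p* = 179/412 = 0.43447.
Balance m(1−p*) = e·p* gives m = e·p*/(1−p*) = 0.385×0.43447/0.56553 = 0.29578.
New p* = m/(m+e) = 0.11535/(0.11535+0.38500) = 0.23054.
Expected occupied = 412 × 0.23054 = 94.98 ≈ 95.

95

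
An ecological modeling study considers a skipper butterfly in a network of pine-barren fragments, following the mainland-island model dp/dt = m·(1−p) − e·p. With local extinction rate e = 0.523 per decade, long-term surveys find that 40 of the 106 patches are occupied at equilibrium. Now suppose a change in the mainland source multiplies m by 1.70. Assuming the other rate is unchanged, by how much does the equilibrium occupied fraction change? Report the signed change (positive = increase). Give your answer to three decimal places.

0.130

Observed p* = 40/106 = 0.37736.
Balance m(1−p*) = e·p* gives m = e·p*/(1−p*) = 0.523×0.37736/0.62264 = 0.31697.
New p* = m/(m+e) = 0.53885/(0.53885+0.52300) = 0.50746.
Δp* = 0.50746 − 0.37736 = +0.13010.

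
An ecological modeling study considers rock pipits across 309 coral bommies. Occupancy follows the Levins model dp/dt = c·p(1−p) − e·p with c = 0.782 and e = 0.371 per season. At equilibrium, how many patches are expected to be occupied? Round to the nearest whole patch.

p* = 1 − e/c = 1 − 0.371/0.782 = 0.5256.
Expected occupied patches = N × p* = 309 × 0.5256 = 162.40 ≈ 162.

162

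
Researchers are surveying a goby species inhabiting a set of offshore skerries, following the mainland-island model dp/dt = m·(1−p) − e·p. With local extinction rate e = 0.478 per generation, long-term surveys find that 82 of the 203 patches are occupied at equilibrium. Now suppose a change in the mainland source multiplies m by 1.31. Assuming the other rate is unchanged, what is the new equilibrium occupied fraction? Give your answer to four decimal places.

Observed p* = 82/203 = 0.40394.
Balance m(1−p*) = e·p* gives m = e·p*/(1−p*) = 0.478×0.40394/0.59606 = 0.32393.
New p* = m/(m+e) = 0.42435/(0.42435+0.47800) = 0.47027.

0.4703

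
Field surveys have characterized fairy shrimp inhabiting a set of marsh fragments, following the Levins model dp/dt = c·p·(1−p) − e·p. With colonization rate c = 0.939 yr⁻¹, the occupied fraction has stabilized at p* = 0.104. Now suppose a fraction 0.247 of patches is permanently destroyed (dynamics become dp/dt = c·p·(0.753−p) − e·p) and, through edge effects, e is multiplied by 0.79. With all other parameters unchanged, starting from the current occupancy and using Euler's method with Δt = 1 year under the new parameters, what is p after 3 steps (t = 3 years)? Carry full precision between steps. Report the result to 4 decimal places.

Balance c(1−p*) = e gives e = 0.939×(1 − 0.10400) = 0.84134.
Starting from p₀ = 0.10400; update p ← p + (dp/dt)·Δt with the new parameters.
step 1: Δp = -0.00575, p = 0.09825
step 2: Δp = -0.00490, p = 0.09336
step 3: Δp = -0.00422, p = 0.08913

0.0891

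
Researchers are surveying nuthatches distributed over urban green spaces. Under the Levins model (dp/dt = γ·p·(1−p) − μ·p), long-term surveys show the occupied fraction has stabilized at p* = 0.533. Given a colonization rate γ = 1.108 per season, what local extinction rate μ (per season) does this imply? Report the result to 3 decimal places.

0.517

At equilibrium γ(1−p*) = μ.
μ = 1.108 × (1 − 0.533) = 1.108 × 0.4670 = 0.5174.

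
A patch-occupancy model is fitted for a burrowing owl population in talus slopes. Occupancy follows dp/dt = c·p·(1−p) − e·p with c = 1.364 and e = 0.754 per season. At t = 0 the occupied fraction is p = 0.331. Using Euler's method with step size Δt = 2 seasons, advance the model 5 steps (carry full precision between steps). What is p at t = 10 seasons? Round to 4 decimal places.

Update rule: p ← p + [c·p·(1−p) − e·p]·Δt with Δt = 2.
p: 0.33100 → 0.43594  (Δp = +0.10494)
p: 0.43594 → 0.44935  (Δp = +0.01341)
p: 0.44935 → 0.44673  (Δp = -0.00262)
p: 0.44673 → 0.44732  (Δp = +0.00059)
p: 0.44732 → 0.44719  (Δp = -0.00013)

0.4472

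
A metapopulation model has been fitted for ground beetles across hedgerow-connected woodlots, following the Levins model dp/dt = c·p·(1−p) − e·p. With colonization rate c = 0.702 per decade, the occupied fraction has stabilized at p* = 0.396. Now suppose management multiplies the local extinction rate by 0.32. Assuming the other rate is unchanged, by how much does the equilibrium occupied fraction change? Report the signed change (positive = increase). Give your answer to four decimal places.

Balance c(1−p*) = e gives e = 0.702×(1 − 0.39600) = 0.42401.
New p* = 1 − e/c = 1 − 0.13568/0.70200 = 0.80672.
Δp* = 0.80672 − 0.39600 = +0.41072.

0.4107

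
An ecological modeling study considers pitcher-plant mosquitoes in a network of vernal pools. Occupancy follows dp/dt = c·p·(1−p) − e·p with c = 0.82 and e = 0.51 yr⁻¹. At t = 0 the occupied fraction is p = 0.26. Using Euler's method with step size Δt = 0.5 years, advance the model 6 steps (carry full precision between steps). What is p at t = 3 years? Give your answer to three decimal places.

Update rule: p ← p + [c·p·(1−p) − e·p]·Δt with Δt = 0.5.
  1  |  dp/dt·Δt = +0.012584  |  p_1 = 0.272584
  2  |  dp/dt·Δt = +0.011787  |  p_2 = 0.284371
  3  |  dp/dt·Δt = +0.010922  |  p_3 = 0.295293
  4  |  dp/dt·Δt = +0.010019  |  p_4 = 0.305312
  5  |  dp/dt·Δt = +0.009105  |  p_5 = 0.314417
  6  |  dp/dt·Δt = +0.008203  |  p_6 = 0.322620

0.323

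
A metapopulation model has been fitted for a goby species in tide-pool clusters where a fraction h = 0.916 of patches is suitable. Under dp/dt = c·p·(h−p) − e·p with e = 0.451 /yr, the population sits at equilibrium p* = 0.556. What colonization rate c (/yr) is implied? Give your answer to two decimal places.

At equilibrium c(h−p*) = e, so c = e/(h−p*).
c = 0.451/(0.916 − 0.556) = 0.451/0.3600 = 1.2528.

1.25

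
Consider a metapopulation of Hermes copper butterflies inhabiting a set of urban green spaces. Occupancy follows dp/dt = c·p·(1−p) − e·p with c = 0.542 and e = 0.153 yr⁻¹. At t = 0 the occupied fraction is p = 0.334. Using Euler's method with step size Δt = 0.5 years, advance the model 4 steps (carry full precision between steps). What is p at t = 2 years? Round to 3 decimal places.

0.471

Update rule: p ← p + [c·p·(1−p) − e·p]·Δt with Δt = 0.5.
  1  |  dp/dt·Δt = +0.034731  |  p_1 = 0.368731
  2  |  dp/dt·Δt = +0.034872  |  p_2 = 0.403604
  3  |  dp/dt·Δt = +0.034356  |  p_3 = 0.437960
  4  |  dp/dt·Δt = +0.033203  |  p_4 = 0.471163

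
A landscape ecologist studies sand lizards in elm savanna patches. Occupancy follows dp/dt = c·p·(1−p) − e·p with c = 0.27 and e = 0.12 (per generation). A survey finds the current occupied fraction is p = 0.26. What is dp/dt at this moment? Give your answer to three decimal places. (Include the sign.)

0.021

Colonization term: c·p·(1−p) = 0.27×0.26×0.7400 = 0.05195.
Extinction term: e·p = 0.03120.
dp/dt = 0.05195 − 0.03120 = 0.02075.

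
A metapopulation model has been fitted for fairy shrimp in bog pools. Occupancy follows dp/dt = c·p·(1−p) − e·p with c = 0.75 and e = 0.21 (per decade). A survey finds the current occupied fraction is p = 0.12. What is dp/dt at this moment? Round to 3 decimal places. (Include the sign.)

Colonization term: c·p·(1−p) = 0.75×0.12×0.8800 = 0.07920.
Extinction term: e·p = 0.02520.
dp/dt = 0.07920 − 0.02520 = 0.05400.

0.054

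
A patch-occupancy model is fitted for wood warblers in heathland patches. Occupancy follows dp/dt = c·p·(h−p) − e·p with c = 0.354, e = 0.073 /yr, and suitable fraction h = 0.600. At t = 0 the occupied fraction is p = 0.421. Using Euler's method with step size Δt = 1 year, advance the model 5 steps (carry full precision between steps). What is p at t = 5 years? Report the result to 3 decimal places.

Update rule: p ← p + [c·p·(h−p) − e·p]·Δt with Δt = 1.
p: 0.42100 → 0.41694  (Δp = -0.00406)
p: 0.41694 → 0.41353  (Δp = -0.00342)
p: 0.41353 → 0.41064  (Δp = -0.00289)
p: 0.41064 → 0.40819  (Δp = -0.00245)
p: 0.40819 → 0.40611  (Δp = -0.00208)

0.406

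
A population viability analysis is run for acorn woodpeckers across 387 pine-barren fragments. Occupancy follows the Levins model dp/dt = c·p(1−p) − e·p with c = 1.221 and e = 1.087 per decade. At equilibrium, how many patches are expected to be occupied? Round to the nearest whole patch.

42

p* = 1 − e/c = 1 − 1.087/1.221 = 0.1097.
Expected occupied patches = N × p* = 387 × 0.1097 = 42.47 ≈ 42.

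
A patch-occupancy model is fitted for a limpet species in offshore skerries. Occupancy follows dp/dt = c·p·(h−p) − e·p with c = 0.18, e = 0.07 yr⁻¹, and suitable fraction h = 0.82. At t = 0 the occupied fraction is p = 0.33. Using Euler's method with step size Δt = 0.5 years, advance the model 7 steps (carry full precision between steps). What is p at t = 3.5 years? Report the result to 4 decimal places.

Update rule: p ← p + [c·p·(h−p) − e·p]·Δt with Δt = 0.5.
  1  |  dp/dt·Δt = +0.003003  |  p_1 = 0.333003
  2  |  dp/dt·Δt = +0.002940  |  p_2 = 0.335943
  3  |  dp/dt·Δt = +0.002877  |  p_3 = 0.338821
  4  |  dp/dt·Δt = +0.002814  |  p_4 = 0.341635
  5  |  dp/dt·Δt = +0.002751  |  p_5 = 0.344386
  6  |  dp/dt·Δt = +0.002688  |  p_6 = 0.347074
  7  |  dp/dt·Δt = +0.002625  |  p_7 = 0.349699

0.3497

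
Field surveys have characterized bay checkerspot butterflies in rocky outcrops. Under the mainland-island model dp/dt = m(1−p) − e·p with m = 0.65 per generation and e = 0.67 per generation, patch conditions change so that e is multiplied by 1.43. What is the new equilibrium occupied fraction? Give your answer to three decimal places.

0.404

Before: p* = 0.65/(0.65+0.67) = 0.4924.
After: m = 0.65, e = 0.9581; p* = 0.65/1.6081 = 0.4042.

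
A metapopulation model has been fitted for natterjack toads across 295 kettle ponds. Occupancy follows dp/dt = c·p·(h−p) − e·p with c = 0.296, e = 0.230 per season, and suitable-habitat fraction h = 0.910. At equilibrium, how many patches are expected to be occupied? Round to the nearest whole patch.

p* = h − e/c = 0.910 − 0.7770 = 0.1330.
Expected occupied patches = N × p* = 295 × 0.1330 = 39.23 ≈ 39.

39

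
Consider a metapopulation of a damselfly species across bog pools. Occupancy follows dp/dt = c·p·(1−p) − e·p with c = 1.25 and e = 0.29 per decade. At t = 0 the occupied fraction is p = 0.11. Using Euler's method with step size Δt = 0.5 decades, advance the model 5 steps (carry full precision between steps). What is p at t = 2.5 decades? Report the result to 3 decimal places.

0.468

Update rule: p ← p + [c·p·(1−p) − e·p]·Δt with Δt = 0.5.
p: 0.11000 → 0.15524  (Δp = +0.04524)
p: 0.15524 → 0.21469  (Δp = +0.05945)
p: 0.21469 → 0.28893  (Δp = +0.07424)
p: 0.28893 → 0.37545  (Δp = +0.08651)
p: 0.37545 → 0.46756  (Δp = +0.09211)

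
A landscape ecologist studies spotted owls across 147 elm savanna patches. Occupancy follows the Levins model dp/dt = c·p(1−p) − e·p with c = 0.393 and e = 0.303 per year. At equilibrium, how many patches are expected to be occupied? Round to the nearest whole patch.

34

p* = 1 − e/c = 1 − 0.303/0.393 = 0.2290.
Expected occupied patches = N × p* = 147 × 0.2290 = 33.66 ≈ 34.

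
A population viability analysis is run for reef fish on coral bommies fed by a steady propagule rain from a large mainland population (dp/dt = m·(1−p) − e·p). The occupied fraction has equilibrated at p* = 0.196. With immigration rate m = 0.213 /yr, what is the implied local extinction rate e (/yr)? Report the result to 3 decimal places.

At equilibrium m(1−p*) = e·p*, so e = m(1−p*)/p*.
e = 0.213 × 0.8040 / 0.196 = 0.8737.

0.874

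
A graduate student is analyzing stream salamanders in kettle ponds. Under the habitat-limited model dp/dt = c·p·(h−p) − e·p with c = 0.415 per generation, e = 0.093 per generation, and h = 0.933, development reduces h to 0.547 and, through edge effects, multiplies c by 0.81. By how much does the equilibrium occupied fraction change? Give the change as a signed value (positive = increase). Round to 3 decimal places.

-0.439

Before: p* = h − e/c = 0.933 − 0.093/0.415 = 0.933 − 0.2241 = 0.7089.
After: c = 0.33615, e = 0.093, h = 0.547; p* = 0.547 − 0.093/0.33615 = 0.2703.
Δp* = 0.2703 − 0.7089 = -0.4386.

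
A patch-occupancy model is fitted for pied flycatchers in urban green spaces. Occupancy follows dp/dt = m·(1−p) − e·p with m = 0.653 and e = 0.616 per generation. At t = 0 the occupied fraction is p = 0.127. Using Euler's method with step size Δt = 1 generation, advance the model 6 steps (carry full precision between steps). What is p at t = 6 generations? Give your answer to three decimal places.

0.514

Update rule: p ← p + [m·(1−p) − e·p]·Δt with Δt = 1.
  1  |  dp/dt·Δt = +0.491837  |  p_1 = 0.618837
  2  |  dp/dt·Δt = -0.132304  |  p_2 = 0.486533
  3  |  dp/dt·Δt = +0.035590  |  p_3 = 0.522123
  4  |  dp/dt·Δt = -0.009574  |  p_4 = 0.512549
  5  |  dp/dt·Δt = +0.002575  |  p_5 = 0.515124
  6  |  dp/dt·Δt = -0.000693  |  p_6 = 0.514432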